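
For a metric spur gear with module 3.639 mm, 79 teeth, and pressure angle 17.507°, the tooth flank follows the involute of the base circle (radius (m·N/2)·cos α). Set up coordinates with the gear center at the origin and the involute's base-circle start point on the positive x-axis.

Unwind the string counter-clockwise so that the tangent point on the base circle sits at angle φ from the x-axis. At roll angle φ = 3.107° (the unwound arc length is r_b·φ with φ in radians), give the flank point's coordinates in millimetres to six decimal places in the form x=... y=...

pitch radius r_p = m·N/2 = 3.639·79/2 = 143.740500
base radius r_b = r_p·cos α = 143.740500·cos 17.507° = 137.082470
roll angle φ = 3.107° = 0.05422738 rad
x = r_b·(cos φ + φ·sin φ) = 137.082470·(0.99853006 + 0.05422738·0.05420081) = 137.283874
y = r_b·(sin φ − φ·cos φ) = 137.082470·(0.05420081 − 0.05422738·0.99853006) = 0.007284

x=137.283874 y=0.007284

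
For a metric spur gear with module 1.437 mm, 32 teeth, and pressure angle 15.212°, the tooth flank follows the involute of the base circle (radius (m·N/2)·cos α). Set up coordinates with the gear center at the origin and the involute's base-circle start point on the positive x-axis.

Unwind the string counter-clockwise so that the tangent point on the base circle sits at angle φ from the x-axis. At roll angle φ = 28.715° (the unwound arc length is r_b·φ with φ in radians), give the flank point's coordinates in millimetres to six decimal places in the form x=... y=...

x=24.800169 y=0.907771

pitch radius r_p = m·N/2 = 1.437·32/2 = 22.992000
base radius r_b = r_p·cos α = 22.992000·cos 15.212° = 22.186396
roll angle φ = 28.715° = 0.50117129 rad
x = r_b·(cos φ + φ·sin φ) = 22.186396·(0.87702041 + 0.50117129·0.48045312) = 24.800169
y = r_b·(sin φ − φ·cos φ) = 22.186396·(0.48045312 − 0.50117129·0.87702041) = 0.907771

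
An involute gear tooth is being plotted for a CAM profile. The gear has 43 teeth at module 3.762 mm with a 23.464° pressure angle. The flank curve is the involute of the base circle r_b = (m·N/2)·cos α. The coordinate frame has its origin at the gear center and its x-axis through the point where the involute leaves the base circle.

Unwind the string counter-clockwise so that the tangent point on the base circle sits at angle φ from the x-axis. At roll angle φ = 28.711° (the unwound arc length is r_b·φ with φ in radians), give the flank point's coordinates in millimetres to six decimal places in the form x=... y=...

x=82.933414 y=3.034483

pitch radius r_p = m·N/2 = 3.762·43/2 = 80.883000
base radius r_b = r_p·cos α = 80.883000·cos 23.464° = 74.194820
roll angle φ = 28.711° = 0.50110148 rad
x = r_b·(cos φ + φ·sin φ) = 74.194820·(0.87705395 + 0.50110148·0.48039189) = 82.933414
y = r_b·(sin φ − φ·cos φ) = 74.194820·(0.48039189 − 0.50110148·0.87705395) = 3.034483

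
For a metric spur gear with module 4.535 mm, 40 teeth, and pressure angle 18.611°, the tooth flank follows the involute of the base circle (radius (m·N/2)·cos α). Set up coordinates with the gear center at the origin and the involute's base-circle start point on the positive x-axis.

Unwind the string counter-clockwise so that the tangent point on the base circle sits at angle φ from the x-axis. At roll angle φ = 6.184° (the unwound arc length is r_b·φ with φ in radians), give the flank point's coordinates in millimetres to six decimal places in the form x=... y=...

x=86.456245 y=0.035983

pitch radius r_p = m·N/2 = 4.535·40/2 = 90.700000
base radius r_b = r_p·cos α = 90.700000·cos 18.611° = 85.957039
roll angle φ = 6.184° = 0.10793116 rad
x = r_b·(cos φ + φ·sin φ) = 85.957039·(0.99418108 + 0.10793116·0.10772173) = 86.456245
y = r_b·(sin φ − φ·cos φ) = 85.957039·(0.10772173 − 0.10793116·0.99418108) = 0.035983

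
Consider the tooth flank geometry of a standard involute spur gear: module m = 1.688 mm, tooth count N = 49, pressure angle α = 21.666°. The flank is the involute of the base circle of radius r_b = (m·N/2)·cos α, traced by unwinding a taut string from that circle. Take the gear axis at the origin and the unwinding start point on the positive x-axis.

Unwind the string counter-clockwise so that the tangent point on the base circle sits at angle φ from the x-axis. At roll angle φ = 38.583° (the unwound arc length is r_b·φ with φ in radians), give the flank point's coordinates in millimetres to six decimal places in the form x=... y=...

x=46.185319 y=3.737613

pitch radius r_p = m·N/2 = 1.688·49/2 = 41.356000
base radius r_b = r_p·cos α = 41.356000·cos 21.666° = 38.434274
roll angle φ = 38.583° = 0.67340039 rad
x = r_b·(cos φ + φ·sin φ) = 38.434274·(0.78170555 + 0.67340039·0.62364769) = 46.185319
y = r_b·(sin φ − φ·cos φ) = 38.434274·(0.62364769 − 0.67340039·0.78170555) = 3.737613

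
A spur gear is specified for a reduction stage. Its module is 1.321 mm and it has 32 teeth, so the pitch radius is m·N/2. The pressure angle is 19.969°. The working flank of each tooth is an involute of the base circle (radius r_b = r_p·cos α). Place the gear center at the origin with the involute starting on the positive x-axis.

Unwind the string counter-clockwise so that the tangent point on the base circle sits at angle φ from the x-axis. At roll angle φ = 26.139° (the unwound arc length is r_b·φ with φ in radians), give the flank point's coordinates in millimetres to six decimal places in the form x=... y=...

pitch radius r_p = m·N/2 = 1.321·32/2 = 21.136000
base radius r_b = r_p·cos α = 21.136000·cos 19.969° = 19.865252
roll angle φ = 26.139° = 0.45621161 rad
x = r_b·(cos φ + φ·sin φ) = 19.865252·(0.89772791 + 0.45621161·0.44055034) = 21.826192
y = r_b·(sin φ − φ·cos φ) = 19.865252·(0.44055034 − 0.45621161·0.89772791) = 0.615752

x=21.826192 y=0.615752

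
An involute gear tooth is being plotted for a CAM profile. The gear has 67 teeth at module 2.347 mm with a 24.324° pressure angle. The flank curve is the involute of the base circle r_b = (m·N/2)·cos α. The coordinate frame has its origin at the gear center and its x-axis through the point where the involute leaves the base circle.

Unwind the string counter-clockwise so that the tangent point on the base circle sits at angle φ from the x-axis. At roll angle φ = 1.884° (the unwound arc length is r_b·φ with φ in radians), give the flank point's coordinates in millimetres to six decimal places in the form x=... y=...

pitch radius r_p = m·N/2 = 2.347·67/2 = 78.624500
base radius r_b = r_p·cos α = 78.624500·cos 24.324° = 71.645068
roll angle φ = 1.884° = 0.03288200 rad
x = r_b·(cos φ + φ·sin φ) = 71.645068·(0.99945944 + 0.03288200·0.03287608) = 71.683790
y = r_b·(sin φ − φ·cos φ) = 71.645068·(0.03287608 − 0.03288200·0.99945944) = 0.000849

x=71.683790 y=0.000849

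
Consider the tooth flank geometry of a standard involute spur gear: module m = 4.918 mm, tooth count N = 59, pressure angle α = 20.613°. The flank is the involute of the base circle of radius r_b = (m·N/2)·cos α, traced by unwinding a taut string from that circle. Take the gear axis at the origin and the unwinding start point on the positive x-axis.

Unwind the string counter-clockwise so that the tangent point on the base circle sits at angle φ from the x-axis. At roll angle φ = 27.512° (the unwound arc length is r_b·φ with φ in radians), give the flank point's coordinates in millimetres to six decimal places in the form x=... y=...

x=150.556736 y=4.896747

pitch radius r_p = m·N/2 = 4.918·59/2 = 145.081000
base radius r_b = r_p·cos α = 145.081000·cos 20.613° = 135.792868
roll angle φ = 27.512° = 0.48017498 rad
x = r_b·(cos φ + φ·sin φ) = 135.792868·(0.88691411 + 0.48017498·0.46193438) = 150.556736
y = r_b·(sin φ − φ·cos φ) = 135.792868·(0.46193438 − 0.48017498·0.88691411) = 4.896747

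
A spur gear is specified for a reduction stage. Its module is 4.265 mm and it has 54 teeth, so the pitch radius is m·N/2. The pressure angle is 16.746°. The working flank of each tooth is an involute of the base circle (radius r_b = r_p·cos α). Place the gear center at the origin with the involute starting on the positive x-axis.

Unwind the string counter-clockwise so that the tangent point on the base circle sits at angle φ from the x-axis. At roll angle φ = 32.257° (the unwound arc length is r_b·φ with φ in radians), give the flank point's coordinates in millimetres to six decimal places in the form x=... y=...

x=126.386613 y=6.353567

pitch radius r_p = m·N/2 = 4.265·54/2 = 115.155000
base radius r_b = r_p·cos α = 115.155000·cos 16.746° = 110.271447
roll angle φ = 32.257° = 0.56299086 rad
x = r_b·(cos φ + φ·sin φ) = 110.271447·(0.84566262 + 0.56299086·0.53371784) = 126.386613
y = r_b·(sin φ − φ·cos φ) = 110.271447·(0.53371784 − 0.56299086·0.84566262) = 6.353567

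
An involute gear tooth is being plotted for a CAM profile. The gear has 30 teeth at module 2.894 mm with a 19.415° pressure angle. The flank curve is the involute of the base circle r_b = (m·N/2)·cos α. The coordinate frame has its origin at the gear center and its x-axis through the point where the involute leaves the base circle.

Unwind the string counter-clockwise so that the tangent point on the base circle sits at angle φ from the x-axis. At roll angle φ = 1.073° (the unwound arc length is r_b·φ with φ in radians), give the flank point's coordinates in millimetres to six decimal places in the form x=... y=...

pitch radius r_p = m·N/2 = 2.894·30/2 = 43.410000
base radius r_b = r_p·cos α = 43.410000·cos 19.415° = 40.941519
roll angle φ = 1.073° = 0.01872738 rad
x = r_b·(cos φ + φ·sin φ) = 40.941519·(0.99982465 + 0.01872738·0.01872629) = 40.948698
y = r_b·(sin φ − φ·cos φ) = 40.941519·(0.01872629 − 0.01872738·0.99982465) = 0.000090

x=40.948698 y=0.000090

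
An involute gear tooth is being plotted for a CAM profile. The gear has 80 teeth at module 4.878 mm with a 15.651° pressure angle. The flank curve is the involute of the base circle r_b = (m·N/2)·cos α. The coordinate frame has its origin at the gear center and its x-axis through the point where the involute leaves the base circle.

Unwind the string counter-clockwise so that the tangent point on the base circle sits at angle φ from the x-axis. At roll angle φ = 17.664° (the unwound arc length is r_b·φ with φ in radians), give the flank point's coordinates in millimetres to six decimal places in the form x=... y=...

pitch radius r_p = m·N/2 = 4.878·80/2 = 195.120000
base radius r_b = r_p·cos α = 195.120000·cos 15.651° = 187.885500
roll angle φ = 17.664° = 0.30829496 rad
x = r_b·(cos φ + φ·sin φ) = 187.885500·(0.95285232 + 0.30829496·0.30343443) = 196.603317
y = r_b·(sin φ − φ·cos φ) = 187.885500·(0.30343443 − 0.30829496·0.95285232) = 1.817766

x=196.603317 y=1.817766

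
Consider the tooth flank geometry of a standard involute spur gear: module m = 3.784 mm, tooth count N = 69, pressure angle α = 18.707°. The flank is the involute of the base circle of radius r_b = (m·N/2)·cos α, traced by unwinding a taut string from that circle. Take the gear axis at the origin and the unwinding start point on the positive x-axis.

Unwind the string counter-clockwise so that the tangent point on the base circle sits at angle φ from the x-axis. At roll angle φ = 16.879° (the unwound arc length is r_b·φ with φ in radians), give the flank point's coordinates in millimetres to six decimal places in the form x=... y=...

x=128.901021 y=1.044662

pitch radius r_p = m·N/2 = 3.784·69/2 = 130.548000
base radius r_b = r_p·cos α = 130.548000·cos 18.707° = 123.651293
roll angle φ = 16.879° = 0.29459412 rad
x = r_b·(cos φ + φ·sin φ) = 123.651293·(0.95692007 + 0.29459412·0.29035148) = 128.901021
y = r_b·(sin φ − φ·cos φ) = 123.651293·(0.29035148 − 0.29459412·0.95692007) = 1.044662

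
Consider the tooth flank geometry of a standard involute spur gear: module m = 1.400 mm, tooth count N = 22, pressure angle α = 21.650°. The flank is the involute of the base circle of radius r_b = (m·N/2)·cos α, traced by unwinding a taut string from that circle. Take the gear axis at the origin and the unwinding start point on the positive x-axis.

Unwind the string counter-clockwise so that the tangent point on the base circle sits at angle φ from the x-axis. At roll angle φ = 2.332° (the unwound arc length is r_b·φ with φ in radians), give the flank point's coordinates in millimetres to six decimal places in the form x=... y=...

pitch radius r_p = m·N/2 = 1.400·22/2 = 15.400000
base radius r_b = r_p·cos α = 15.400000·cos 21.650° = 14.313605
roll angle φ = 2.332° = 0.04070108 rad
x = r_b·(cos φ + φ·sin φ) = 14.313605·(0.99917183 + 0.04070108·0.04068984) = 14.325456
y = r_b·(sin φ − φ·cos φ) = 14.313605·(0.04068984 − 0.04070108·0.99917183) = 0.000322

x=14.325456 y=0.000322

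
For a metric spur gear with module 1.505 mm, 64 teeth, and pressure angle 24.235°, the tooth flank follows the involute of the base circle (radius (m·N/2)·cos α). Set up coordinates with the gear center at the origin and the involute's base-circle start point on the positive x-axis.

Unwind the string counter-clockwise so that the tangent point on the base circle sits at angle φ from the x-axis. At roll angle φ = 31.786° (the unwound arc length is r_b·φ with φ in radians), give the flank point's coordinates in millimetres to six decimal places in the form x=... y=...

pitch radius r_p = m·N/2 = 1.505·64/2 = 48.160000
base radius r_b = r_p·cos α = 48.160000·cos 24.235° = 43.915637
roll angle φ = 31.786° = 0.55477036 rad
x = r_b·(cos φ + φ·sin φ) = 43.915637·(0.85002143 + 0.55477036·0.52674811) = 50.162446
y = r_b·(sin φ − φ·cos φ) = 43.915637·(0.52674811 − 0.55477036·0.85002143) = 2.423327

x=50.162446 y=2.423327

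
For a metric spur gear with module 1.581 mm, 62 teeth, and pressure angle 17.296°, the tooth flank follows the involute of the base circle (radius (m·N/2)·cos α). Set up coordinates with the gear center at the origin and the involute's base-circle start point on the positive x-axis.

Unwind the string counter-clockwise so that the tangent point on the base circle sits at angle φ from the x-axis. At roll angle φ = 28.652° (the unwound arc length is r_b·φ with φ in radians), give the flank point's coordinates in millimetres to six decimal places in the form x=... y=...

x=52.285083 y=1.902277

pitch radius r_p = m·N/2 = 1.581·62/2 = 49.011000
base radius r_b = r_p·cos α = 49.011000·cos 17.296° = 46.794799
roll angle φ = 28.652° = 0.50007174 rad
x = r_b·(cos φ + φ·sin φ) = 46.794799·(0.87754817 + 0.50007174·0.47948849) = 52.285083
y = r_b·(sin φ − φ·cos φ) = 46.794799·(0.47948849 − 0.50007174·0.87754817) = 1.902277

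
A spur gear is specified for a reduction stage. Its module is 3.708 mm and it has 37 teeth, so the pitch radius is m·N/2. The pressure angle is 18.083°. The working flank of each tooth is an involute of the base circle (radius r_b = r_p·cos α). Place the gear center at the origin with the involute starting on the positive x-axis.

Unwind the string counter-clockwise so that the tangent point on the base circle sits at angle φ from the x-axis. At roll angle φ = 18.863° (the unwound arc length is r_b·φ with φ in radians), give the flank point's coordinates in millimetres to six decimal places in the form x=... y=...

pitch radius r_p = m·N/2 = 3.708·37/2 = 68.598000
base radius r_b = r_p·cos α = 68.598000·cos 18.083° = 65.209799
roll angle φ = 18.863° = 0.32922146 rad
x = r_b·(cos φ + φ·sin φ) = 65.209799·(0.94629434 + 0.32922146·0.32330640) = 68.648555
y = r_b·(sin φ − φ·cos φ) = 65.209799·(0.32330640 − 0.32922146·0.94629434) = 0.767258

x=68.648555 y=0.767258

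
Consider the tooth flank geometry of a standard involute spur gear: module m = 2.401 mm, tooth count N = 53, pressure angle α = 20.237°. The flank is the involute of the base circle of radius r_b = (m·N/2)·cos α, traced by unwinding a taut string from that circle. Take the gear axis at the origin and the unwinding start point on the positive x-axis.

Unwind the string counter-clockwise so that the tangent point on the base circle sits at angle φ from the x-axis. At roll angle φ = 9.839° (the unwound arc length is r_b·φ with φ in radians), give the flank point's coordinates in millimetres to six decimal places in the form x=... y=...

x=60.572570 y=0.100473

pitch radius r_p = m·N/2 = 2.401·53/2 = 63.626500
base radius r_b = r_p·cos α = 63.626500·cos 20.237° = 59.698826
roll angle φ = 9.839° = 0.17172295 rad
x = r_b·(cos φ + φ·sin φ) = 59.698826·(0.98529181 + 0.17172295·0.17088021) = 60.572570
y = r_b·(sin φ − φ·cos φ) = 59.698826·(0.17088021 − 0.17172295·0.98529181) = 0.100473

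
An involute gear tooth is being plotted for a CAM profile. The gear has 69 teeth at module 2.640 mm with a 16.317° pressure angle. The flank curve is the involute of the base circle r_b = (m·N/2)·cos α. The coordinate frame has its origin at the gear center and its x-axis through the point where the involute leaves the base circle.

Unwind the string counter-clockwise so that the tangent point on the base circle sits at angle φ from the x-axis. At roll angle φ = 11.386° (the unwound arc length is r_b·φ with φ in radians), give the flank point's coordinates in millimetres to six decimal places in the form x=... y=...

x=89.120454 y=0.227760

pitch radius r_p = m·N/2 = 2.640·69/2 = 91.080000
base radius r_b = r_p·cos α = 91.080000·cos 16.317° = 87.411477
roll angle φ = 11.386° = 0.19872319 rad
x = r_b·(cos φ + φ·sin φ) = 87.411477·(0.98031944 + 0.19872319·0.19741781) = 89.120454
y = r_b·(sin φ − φ·cos φ) = 87.411477·(0.19741781 − 0.19872319·0.98031944) = 0.227760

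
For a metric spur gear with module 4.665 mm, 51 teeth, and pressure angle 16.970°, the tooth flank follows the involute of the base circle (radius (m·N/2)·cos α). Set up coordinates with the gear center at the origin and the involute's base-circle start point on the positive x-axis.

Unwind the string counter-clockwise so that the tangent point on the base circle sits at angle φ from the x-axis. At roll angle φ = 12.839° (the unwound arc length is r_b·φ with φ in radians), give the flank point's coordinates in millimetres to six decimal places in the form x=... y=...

pitch radius r_p = m·N/2 = 4.665·51/2 = 118.957500
base radius r_b = r_p·cos α = 118.957500·cos 16.970° = 113.777818
roll angle φ = 12.839° = 0.22408282 rad
x = r_b·(cos φ + φ·sin φ) = 113.777818·(0.97499833 + 0.22408282·0.22221221) = 116.598628
y = r_b·(sin φ − φ·cos φ) = 113.777818·(0.22221221 − 0.22408282·0.97499833) = 0.424600

x=116.598628 y=0.424600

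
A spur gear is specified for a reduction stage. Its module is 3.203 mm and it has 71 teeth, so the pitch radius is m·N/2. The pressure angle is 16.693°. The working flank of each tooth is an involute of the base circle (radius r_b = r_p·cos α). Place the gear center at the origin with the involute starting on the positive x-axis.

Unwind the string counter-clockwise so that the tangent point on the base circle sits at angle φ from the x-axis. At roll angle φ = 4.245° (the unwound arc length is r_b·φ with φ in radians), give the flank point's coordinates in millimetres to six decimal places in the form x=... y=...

x=109.213152 y=0.014757

pitch radius r_p = m·N/2 = 3.203·71/2 = 113.706500
base radius r_b = r_p·cos α = 113.706500·cos 16.693° = 108.914635
roll angle φ = 4.245° = 0.07408923 rad
x = r_b·(cos φ + φ·sin φ) = 108.914635·(0.99725665 + 0.07408923·0.07402146) = 109.213152
y = r_b·(sin φ − φ·cos φ) = 108.914635·(0.07402146 − 0.07408923·0.99725665) = 0.014757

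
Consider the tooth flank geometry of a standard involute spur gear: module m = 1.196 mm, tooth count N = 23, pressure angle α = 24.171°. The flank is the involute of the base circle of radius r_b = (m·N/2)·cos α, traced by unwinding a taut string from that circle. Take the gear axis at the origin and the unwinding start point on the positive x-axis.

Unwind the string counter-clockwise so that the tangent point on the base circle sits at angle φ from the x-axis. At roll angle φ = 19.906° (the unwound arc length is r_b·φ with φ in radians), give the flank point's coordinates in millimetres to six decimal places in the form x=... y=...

x=13.282760 y=0.173297

pitch radius r_p = m·N/2 = 1.196·23/2 = 13.754000
base radius r_b = r_p·cos α = 13.754000·cos 24.171° = 12.548152
roll angle φ = 19.906° = 0.34742524 rad
x = r_b·(cos φ + φ·sin φ) = 12.548152·(0.94025248 + 0.34742524·0.34047802) = 13.282760
y = r_b·(sin φ − φ·cos φ) = 12.548152·(0.34047802 − 0.34742524·0.94025248) = 0.173297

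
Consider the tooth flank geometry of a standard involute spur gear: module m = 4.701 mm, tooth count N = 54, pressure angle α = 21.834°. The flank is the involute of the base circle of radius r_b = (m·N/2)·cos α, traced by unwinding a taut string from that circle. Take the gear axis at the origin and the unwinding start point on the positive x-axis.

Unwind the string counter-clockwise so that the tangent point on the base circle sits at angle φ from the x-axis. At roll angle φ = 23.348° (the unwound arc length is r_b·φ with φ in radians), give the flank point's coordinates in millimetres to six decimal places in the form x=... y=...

pitch radius r_p = m·N/2 = 4.701·54/2 = 126.927000
base radius r_b = r_p·cos α = 126.927000·cos 21.834° = 117.821928
roll angle φ = 23.348° = 0.40749947 rad
x = r_b·(cos φ + φ·sin φ) = 117.821928·(0.91811469 + 0.40749947·0.39631480) = 127.202057
y = r_b·(sin φ − φ·cos φ) = 117.821928·(0.39631480 − 0.40749947·0.91811469) = 2.613708

x=127.202057 y=2.613708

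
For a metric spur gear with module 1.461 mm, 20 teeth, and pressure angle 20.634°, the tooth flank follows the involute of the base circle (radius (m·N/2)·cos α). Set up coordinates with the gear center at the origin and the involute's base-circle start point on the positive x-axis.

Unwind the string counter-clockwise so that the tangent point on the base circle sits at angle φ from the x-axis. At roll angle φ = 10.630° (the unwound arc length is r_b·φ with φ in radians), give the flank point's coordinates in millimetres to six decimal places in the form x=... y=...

pitch radius r_p = m·N/2 = 1.461·20/2 = 14.610000
base radius r_b = r_p·cos α = 14.610000·cos 20.634° = 13.672777
roll angle φ = 10.630° = 0.18552850 rad
x = r_b·(cos φ + φ·sin φ) = 13.672777·(0.98283890 + 0.18552850·0.18446599) = 13.906070
y = r_b·(sin φ − φ·cos φ) = 13.672777·(0.18446599 − 0.18552850·0.98283890) = 0.029005

x=13.906070 y=0.029005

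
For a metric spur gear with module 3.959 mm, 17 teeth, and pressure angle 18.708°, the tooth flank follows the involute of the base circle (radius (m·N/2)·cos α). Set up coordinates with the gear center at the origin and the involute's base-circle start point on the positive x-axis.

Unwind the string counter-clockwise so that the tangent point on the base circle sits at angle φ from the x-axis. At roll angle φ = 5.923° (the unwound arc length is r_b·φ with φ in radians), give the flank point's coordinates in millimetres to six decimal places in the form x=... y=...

x=32.043395 y=0.011725

pitch radius r_p = m·N/2 = 3.959·17/2 = 33.651500
base radius r_b = r_p·cos α = 33.651500·cos 18.708° = 31.873540
roll angle φ = 5.923° = 0.10337585 rad
x = r_b·(cos φ + φ·sin φ) = 31.873540·(0.99466147 + 0.10337585·0.10319183) = 32.043395
y = r_b·(sin φ − φ·cos φ) = 31.873540·(0.10319183 − 0.10337585·0.99466147) = 0.011725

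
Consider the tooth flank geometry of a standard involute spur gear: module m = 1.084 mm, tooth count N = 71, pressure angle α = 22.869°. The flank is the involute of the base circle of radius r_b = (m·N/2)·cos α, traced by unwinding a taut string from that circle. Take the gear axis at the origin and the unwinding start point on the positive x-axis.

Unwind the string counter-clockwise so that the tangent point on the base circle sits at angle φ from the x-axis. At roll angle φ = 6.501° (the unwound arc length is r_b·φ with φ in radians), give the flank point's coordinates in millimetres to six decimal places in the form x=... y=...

x=35.684658 y=0.017242

pitch radius r_p = m·N/2 = 1.084·71/2 = 38.482000
base radius r_b = r_p·cos α = 38.482000·cos 22.869° = 35.457153
roll angle φ = 6.501° = 0.11346385 rad
x = r_b·(cos φ + φ·sin φ) = 35.457153·(0.99356988 + 0.11346385·0.11322055) = 35.684658
y = r_b·(sin φ − φ·cos φ) = 35.457153·(0.11322055 − 0.11346385·0.99356988) = 0.017242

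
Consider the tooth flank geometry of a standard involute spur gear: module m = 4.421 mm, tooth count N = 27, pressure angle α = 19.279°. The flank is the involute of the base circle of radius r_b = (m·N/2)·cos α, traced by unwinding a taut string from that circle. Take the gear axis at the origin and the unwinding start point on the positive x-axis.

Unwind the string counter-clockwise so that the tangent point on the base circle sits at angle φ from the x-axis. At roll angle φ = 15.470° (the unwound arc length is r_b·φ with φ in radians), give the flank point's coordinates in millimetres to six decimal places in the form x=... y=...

x=58.352801 y=0.366947

pitch radius r_p = m·N/2 = 4.421·27/2 = 59.683500
base radius r_b = r_p·cos α = 59.683500·cos 19.279° = 56.336570
roll angle φ = 15.470° = 0.27000244 rad
x = r_b·(cos φ + φ·sin φ) = 56.336570·(0.96377025 + 0.27000244·0.26673378) = 58.352801
y = r_b·(sin φ − φ·cos φ) = 56.336570·(0.26673378 − 0.27000244·0.96377025) = 0.366947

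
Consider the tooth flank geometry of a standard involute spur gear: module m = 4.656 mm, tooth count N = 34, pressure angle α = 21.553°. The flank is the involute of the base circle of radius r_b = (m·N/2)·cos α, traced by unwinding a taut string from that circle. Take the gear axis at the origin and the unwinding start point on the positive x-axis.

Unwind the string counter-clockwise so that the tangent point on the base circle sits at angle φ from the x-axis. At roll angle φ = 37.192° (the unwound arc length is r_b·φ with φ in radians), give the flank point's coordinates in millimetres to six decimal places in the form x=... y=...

x=87.531353 y=6.433240

pitch radius r_p = m·N/2 = 4.656·34/2 = 79.152000
base radius r_b = r_p·cos α = 79.152000·cos 21.553° = 73.617546
roll angle φ = 37.192° = 0.64912286 rad
x = r_b·(cos φ + φ·sin φ) = 73.617546·(0.79661433 + 0.64912286·0.60448789) = 87.531353
y = r_b·(sin φ − φ·cos φ) = 73.617546·(0.60448789 − 0.64912286·0.79661433) = 6.433240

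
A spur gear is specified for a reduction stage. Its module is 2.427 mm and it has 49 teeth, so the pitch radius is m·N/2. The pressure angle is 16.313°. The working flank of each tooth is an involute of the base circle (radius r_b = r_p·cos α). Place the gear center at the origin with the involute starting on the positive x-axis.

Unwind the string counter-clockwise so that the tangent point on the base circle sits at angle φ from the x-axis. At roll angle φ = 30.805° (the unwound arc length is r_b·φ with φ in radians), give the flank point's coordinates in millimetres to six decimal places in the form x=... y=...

pitch radius r_p = m·N/2 = 2.427·49/2 = 59.461500
base radius r_b = r_p·cos α = 59.461500·cos 16.313° = 57.067674
roll angle φ = 30.805° = 0.53764868 rad
x = r_b·(cos φ + φ·sin φ) = 57.067674·(0.85891521 + 0.53764868·0.51211782) = 64.729277
y = r_b·(sin φ − φ·cos φ) = 57.067674·(0.51211782 − 0.53764868·0.85891521) = 2.871828

x=64.729277 y=2.871828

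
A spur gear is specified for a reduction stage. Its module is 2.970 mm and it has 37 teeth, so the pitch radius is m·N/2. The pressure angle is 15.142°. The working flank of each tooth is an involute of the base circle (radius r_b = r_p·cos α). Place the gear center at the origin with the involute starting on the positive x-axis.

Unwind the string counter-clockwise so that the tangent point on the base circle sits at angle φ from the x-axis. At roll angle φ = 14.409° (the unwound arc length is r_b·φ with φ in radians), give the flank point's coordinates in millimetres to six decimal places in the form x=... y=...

pitch radius r_p = m·N/2 = 2.970·37/2 = 54.945000
base radius r_b = r_p·cos α = 54.945000·cos 15.142° = 53.037387
roll angle φ = 14.409° = 0.25148449 rad
x = r_b·(cos φ + φ·sin φ) = 53.037387·(0.96854409 + 0.25148449·0.24884203) = 54.688123
y = r_b·(sin φ − φ·cos φ) = 53.037387·(0.24884203 − 0.25148449·0.96854409) = 0.279412

x=54.688123 y=0.279412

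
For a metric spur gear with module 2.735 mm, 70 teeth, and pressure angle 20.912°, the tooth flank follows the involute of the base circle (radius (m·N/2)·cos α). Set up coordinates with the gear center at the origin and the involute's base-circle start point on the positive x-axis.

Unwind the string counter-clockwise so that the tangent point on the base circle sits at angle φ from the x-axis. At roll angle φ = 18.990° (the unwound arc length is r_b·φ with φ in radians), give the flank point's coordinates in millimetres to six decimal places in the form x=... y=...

x=94.196931 y=1.073347

pitch radius r_p = m·N/2 = 2.735·70/2 = 95.725000
base radius r_b = r_p·cos α = 95.725000·cos 20.912° = 89.419569
roll angle φ = 18.990° = 0.33143802 rad
x = r_b·(cos φ + φ·sin φ) = 89.419569·(0.94557538 + 0.33143802·0.32540313) = 94.196931
y = r_b·(sin φ − φ·cos φ) = 89.419569·(0.32540313 − 0.33143802·0.94557538) = 1.073347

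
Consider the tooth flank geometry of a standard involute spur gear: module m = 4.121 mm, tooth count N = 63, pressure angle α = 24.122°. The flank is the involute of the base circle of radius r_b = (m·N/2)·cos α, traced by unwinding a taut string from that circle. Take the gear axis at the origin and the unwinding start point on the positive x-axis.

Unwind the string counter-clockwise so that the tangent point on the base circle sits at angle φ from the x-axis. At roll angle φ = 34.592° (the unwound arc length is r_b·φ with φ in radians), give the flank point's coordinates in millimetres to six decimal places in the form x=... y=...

x=138.140504 y=8.378275

pitch radius r_p = m·N/2 = 4.121·63/2 = 129.811500
base radius r_b = r_p·cos α = 129.811500·cos 24.122° = 118.476012
roll angle φ = 34.592° = 0.60374429 rad
x = r_b·(cos φ + φ·sin φ) = 118.476012·(0.82321565 + 0.60374429·0.56772881) = 138.140504
y = r_b·(sin φ − φ·cos φ) = 118.476012·(0.56772881 − 0.60374429·0.82321565) = 8.378275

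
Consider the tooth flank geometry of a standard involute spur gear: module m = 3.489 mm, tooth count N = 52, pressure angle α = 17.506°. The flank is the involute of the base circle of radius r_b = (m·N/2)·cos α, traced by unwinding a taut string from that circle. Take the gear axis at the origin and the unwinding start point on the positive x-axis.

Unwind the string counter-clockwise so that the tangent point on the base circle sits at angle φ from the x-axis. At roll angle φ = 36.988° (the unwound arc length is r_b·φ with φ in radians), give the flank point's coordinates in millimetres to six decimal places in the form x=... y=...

x=102.704557 y=7.439856

pitch radius r_p = m·N/2 = 3.489·52/2 = 90.714000
base radius r_b = r_p·cos α = 90.714000·cos 17.506° = 86.512622
roll angle φ = 36.988° = 0.64556238 rad
x = r_b·(cos φ + φ·sin φ) = 86.512622·(0.79876154 + 0.64556238·0.60164774) = 102.704557
y = r_b·(sin φ − φ·cos φ) = 86.512622·(0.60164774 − 0.64556238·0.79876154) = 7.439856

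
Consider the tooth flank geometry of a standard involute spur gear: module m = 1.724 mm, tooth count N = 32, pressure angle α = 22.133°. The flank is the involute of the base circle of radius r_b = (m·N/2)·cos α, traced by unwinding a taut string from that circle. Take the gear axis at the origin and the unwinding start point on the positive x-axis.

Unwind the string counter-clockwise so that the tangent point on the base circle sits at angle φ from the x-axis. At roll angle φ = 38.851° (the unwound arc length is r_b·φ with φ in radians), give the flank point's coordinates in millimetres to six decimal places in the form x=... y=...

x=30.767349 y=2.535307

pitch radius r_p = m·N/2 = 1.724·32/2 = 27.584000
base radius r_b = r_p·cos α = 27.584000·cos 22.133° = 25.551384
roll angle φ = 38.851° = 0.67807787 rad
x = r_b·(cos φ + φ·sin φ) = 25.551384·(0.77877990 + 0.67807787·0.62729727) = 30.767349
y = r_b·(sin φ − φ·cos φ) = 25.551384·(0.62729727 − 0.67807787·0.77877990) = 2.535307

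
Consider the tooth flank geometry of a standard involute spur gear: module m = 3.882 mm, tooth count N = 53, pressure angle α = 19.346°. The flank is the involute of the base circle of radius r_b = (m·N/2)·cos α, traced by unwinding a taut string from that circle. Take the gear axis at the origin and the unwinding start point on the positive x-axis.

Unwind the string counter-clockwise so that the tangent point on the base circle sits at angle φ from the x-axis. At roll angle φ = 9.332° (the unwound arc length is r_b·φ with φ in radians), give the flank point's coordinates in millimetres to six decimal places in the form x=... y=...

pitch radius r_p = m·N/2 = 3.882·53/2 = 102.873000
base radius r_b = r_p·cos α = 102.873000·cos 19.346° = 97.064306
roll angle φ = 9.332° = 0.16287413 rad
x = r_b·(cos φ + φ·sin φ) = 97.064306·(0.98676531 + 0.16287413·0.16215496) = 98.343240
y = r_b·(sin φ − φ·cos φ) = 97.064306·(0.16215496 − 0.16287413·0.98676531) = 0.139425

x=98.343240 y=0.139425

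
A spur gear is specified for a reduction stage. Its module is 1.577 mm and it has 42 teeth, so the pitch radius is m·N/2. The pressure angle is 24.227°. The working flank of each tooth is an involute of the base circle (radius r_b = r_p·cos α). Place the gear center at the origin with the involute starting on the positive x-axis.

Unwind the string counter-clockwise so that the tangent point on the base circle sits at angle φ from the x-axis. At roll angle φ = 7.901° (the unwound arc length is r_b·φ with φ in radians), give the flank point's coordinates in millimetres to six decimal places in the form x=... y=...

pitch radius r_p = m·N/2 = 1.577·42/2 = 33.117000
base radius r_b = r_p·cos α = 33.117000·cos 24.227° = 30.200281
roll angle φ = 7.901° = 0.13789846 rad
x = r_b·(cos φ + φ·sin φ) = 30.200281·(0.99050706 + 0.13789846·0.13746183) = 30.486062
y = r_b·(sin φ − φ·cos φ) = 30.200281·(0.13746183 − 0.13789846·0.99050706) = 0.026348

x=30.486062 y=0.026348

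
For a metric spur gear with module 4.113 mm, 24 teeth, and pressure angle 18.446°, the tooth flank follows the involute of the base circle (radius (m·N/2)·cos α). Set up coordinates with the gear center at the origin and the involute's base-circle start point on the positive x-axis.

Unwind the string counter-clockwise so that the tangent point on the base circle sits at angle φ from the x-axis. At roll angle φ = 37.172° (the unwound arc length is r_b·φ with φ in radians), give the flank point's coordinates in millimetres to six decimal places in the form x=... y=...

x=55.660828 y=4.085082

pitch radius r_p = m·N/2 = 4.113·24/2 = 49.356000
base radius r_b = r_p·cos α = 49.356000·cos 18.446° = 46.820202
roll angle φ = 37.172° = 0.64877379 rad
x = r_b·(cos φ + φ·sin φ) = 46.820202·(0.79682529 + 0.64877379·0.60420978) = 55.660828
y = r_b·(sin φ − φ·cos φ) = 46.820202·(0.60420978 − 0.64877379·0.79682529) = 4.085082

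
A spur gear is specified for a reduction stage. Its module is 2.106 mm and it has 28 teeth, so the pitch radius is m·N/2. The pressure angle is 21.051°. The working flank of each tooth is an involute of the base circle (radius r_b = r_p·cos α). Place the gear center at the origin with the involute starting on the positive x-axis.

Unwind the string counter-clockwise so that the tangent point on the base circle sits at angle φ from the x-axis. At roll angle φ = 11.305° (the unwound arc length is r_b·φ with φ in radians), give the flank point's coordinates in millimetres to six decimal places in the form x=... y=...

pitch radius r_p = m·N/2 = 2.106·28/2 = 29.484000
base radius r_b = r_p·cos α = 29.484000·cos 21.051° = 27.516269
roll angle φ = 11.305° = 0.19730947 rad
x = r_b·(cos φ + φ·sin φ) = 27.516269·(0.98059756 + 0.19730947·0.19603172) = 28.046686
y = r_b·(sin φ − φ·cos φ) = 27.516269·(0.19603172 − 0.19730947·0.98059756) = 0.070181

x=28.046686 y=0.070181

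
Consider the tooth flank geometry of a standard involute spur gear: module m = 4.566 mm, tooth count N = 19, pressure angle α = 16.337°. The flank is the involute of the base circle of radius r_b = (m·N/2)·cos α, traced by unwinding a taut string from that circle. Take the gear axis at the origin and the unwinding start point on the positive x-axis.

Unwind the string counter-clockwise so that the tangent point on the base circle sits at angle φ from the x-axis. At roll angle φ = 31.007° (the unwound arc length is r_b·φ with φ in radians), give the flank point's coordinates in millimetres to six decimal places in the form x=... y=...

pitch radius r_p = m·N/2 = 4.566·19/2 = 43.377000
base radius r_b = r_p·cos α = 43.377000·cos 16.337° = 41.625604
roll angle φ = 31.007° = 0.54117424 rad
x = r_b·(cos φ + φ·sin φ) = 41.625604·(0.85710437 + 0.54117424·0.51514279) = 47.281956
y = r_b·(sin φ − φ·cos φ) = 41.625604·(0.51514279 − 0.54117424·0.85710437) = 2.135393

x=47.281956 y=2.135393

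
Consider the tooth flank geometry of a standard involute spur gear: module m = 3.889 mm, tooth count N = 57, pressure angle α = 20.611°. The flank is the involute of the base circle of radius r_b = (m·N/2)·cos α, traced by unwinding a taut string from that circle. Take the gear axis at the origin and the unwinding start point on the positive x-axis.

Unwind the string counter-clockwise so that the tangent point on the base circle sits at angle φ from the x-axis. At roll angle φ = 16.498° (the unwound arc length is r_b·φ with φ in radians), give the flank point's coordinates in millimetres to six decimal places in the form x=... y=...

x=107.954069 y=0.818756

pitch radius r_p = m·N/2 = 3.889·57/2 = 110.836500
base radius r_b = r_p·cos α = 110.836500·cos 20.611° = 103.742074
roll angle φ = 16.498° = 0.28794442 rad
x = r_b·(cos φ + φ·sin φ) = 103.742074·(0.95882965 + 0.28794442·0.28398188) = 107.954069
y = r_b·(sin φ − φ·cos φ) = 103.742074·(0.28398188 − 0.28794442·0.95882965) = 0.818756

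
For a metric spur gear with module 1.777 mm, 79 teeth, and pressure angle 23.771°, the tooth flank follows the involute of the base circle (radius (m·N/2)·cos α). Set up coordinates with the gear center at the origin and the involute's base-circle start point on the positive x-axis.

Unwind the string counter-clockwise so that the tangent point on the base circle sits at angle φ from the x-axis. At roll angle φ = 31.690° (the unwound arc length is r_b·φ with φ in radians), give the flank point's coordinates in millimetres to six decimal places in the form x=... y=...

pitch radius r_p = m·N/2 = 1.777·79/2 = 70.191500
base radius r_b = r_p·cos α = 70.191500·cos 23.771° = 64.236720
roll angle φ = 31.690° = 0.55309484 rad
x = r_b·(cos φ + φ·sin φ) = 64.236720·(0.85090281 + 0.55309484·0.52532315) = 73.323411
y = r_b·(sin φ − φ·cos φ) = 64.236720·(0.52532315 − 0.55309484·0.85090281) = 3.513312

x=73.323411 y=3.513312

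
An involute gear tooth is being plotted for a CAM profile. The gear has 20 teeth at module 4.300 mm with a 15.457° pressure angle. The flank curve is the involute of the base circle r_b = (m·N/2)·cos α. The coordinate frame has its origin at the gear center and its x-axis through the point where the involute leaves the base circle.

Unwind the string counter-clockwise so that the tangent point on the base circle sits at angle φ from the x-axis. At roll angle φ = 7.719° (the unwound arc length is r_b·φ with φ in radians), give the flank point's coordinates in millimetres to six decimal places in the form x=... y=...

x=41.819128 y=0.033719

pitch radius r_p = m·N/2 = 4.300·20/2 = 43.000000
base radius r_b = r_p·cos α = 43.000000·cos 15.457° = 41.444722
roll angle φ = 7.719° = 0.13472196 rad
x = r_b·(cos φ + φ·sin φ) = 41.444722·(0.99093871 + 0.13472196·0.13431480) = 41.819128
y = r_b·(sin φ − φ·cos φ) = 41.444722·(0.13431480 − 0.13472196·0.99093871) = 0.033719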